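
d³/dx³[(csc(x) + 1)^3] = 3*(1 + 8/sin(x) + 3/sin(x)^2 - 24/sin(x)^3 - 20/sin(x)^4)*cos(x)/sin(x)^2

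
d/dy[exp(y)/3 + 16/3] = exp(y)/3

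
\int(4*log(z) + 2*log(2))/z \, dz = 2*log(z)*log(2*z) + C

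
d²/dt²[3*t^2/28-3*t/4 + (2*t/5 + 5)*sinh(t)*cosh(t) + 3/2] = 4*t*sinh(2*t)/5 + 10*sinh(2*t) + 4*cosh(2*t)/5 + 3/14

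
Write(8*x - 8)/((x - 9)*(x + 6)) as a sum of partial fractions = 56/(15*(x + 6)) + 64/(15*(x - 9))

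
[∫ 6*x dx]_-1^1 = 0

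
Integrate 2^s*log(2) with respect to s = 2^s + C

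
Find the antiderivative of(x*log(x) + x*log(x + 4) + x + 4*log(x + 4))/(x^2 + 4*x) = (log(x) + 1)*log(x + 4) + C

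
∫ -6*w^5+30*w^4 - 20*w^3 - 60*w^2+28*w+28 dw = -w^6 + 6*w^5 - 5*w^4 - 20*w^3 + 14*w^2 + 28*w + C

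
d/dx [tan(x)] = cos(x)^(-2)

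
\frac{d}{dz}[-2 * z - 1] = -2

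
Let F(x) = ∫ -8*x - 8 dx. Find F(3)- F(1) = -48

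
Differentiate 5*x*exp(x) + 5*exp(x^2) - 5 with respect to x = 5*x*exp(x) + 10*x*exp(x^2) + 5*exp(x)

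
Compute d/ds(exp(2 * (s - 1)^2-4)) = 4*s*exp(2*s^2 - 4*s - 2) - 4*exp(2*s^2 - 4*s - 2)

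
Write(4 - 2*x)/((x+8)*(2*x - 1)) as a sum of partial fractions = 6/(17*(2*x - 1)) - 20/(17*(x + 8))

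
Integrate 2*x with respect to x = x^2 + C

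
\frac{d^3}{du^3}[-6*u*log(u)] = 6/u^2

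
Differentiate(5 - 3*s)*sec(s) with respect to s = -3*s*tan(s)*sec(s) + 5*tan(s)*sec(s) - 3*sec(s)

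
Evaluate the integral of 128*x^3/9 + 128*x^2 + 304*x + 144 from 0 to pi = -32 + 8*pi^2/3 + 16*pi + 2*(4 + 4*pi^2/3 + 8*pi)^2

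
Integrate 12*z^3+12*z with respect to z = 3*z^4 + 6*z^2 + C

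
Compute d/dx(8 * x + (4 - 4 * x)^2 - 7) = 32*x - 24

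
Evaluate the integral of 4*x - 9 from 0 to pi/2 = -9 + (3 - pi)*(3 - pi/2)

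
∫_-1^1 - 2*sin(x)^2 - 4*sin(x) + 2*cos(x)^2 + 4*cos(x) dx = 4*(cos(1) + 2)*sin(1)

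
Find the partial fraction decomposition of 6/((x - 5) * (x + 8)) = -6/(13*(x + 8)) + 6/(13*(x - 5))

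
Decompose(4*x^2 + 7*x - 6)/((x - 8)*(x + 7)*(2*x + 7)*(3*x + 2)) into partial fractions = 120/(4199*(3*x + 2)) + 148/(2737*(2*x + 7)) - 47/(665*(x + 7)) + 51/(1495*(x - 8))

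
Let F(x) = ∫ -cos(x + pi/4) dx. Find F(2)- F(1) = -sin(pi/4 + 2) + sin(pi/4 + 1)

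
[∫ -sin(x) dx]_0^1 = -1 + cos(1)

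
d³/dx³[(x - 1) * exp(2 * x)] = 8*x*exp(2*x) + 4*exp(2*x)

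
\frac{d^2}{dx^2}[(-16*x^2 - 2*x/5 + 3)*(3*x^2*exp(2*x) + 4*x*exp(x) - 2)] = -192*x^4*exp(2*x) - 3864*x^3*exp(2*x)/5 - 64*x^3*exp(x) - 2772*x^2*exp(2*x)/5 - 1928*x^2*exp(x)/5 + 324*x*exp(2*x)/5 - 1892*x*exp(x)/5 + 18*exp(2*x) + 104*exp(x)/5 + 64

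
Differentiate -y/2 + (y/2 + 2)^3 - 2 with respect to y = 3*y^2/8 + 3*y + 11/2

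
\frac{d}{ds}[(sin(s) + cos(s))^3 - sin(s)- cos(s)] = sqrt(2)*(3*sin(3*s + pi/4) + cos(s + pi/4))/2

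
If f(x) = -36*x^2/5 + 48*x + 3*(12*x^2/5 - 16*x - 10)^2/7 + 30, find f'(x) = 1728*x^3/175 - 3456*x^2/35 + 5736*x/35 + 1296/7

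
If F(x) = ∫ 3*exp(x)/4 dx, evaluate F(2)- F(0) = -3/4 + 3*exp(2)/4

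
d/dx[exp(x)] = exp(x)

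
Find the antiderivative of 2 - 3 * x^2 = -x^3 + 2*x + C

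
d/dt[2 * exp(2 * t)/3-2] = 4*exp(2*t)/3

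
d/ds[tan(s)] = cos(s)^(-2)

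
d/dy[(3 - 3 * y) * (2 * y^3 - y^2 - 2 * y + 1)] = -24*y^3 + 27*y^2 + 6*y - 9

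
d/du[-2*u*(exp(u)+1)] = -2*u*exp(u) - 2*exp(u) - 2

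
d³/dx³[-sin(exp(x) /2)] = (exp(2*x)*cos(exp(x)/2) + 6*exp(x)*sin(exp(x)/2) - 4*cos(exp(x)/2))*exp(x)/8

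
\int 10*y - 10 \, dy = 5*y^2 - 10*y + C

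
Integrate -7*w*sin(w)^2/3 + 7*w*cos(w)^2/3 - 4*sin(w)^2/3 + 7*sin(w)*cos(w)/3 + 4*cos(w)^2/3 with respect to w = (7*w + 4)*sin(2*w)/6 + C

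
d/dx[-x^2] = -2*x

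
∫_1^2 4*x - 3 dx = 3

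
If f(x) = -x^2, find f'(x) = -2*x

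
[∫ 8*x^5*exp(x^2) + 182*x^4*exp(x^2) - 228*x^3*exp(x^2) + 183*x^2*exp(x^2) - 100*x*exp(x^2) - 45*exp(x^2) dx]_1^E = (E/4 + 6)*(-20*exp(2) - 8*E + 12 + 16*exp(3))*exp(exp(2))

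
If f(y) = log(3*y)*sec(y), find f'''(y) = (-y^3*log(y)*sin(y)/cos(y) + 6*y^3*log(y)*sin(y)/cos(y)^3 - y^3*log(3)*sin(y)/cos(y) + 6*y^3*log(3)*sin(y)/cos(y)^3 - 3*y^2 + 6*y^2/cos(y)^2 - 3*y*sin(y)/cos(y) + 2)/(y^3*cos(y))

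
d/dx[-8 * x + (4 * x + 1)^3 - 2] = 192*x^2 + 96*x + 4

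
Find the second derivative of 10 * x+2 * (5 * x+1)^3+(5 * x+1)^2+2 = 1500*x + 350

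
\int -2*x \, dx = -x^2 + C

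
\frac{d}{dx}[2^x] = 2^x*log(2)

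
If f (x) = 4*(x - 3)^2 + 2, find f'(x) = 8*x - 24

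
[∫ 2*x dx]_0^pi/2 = pi^2/4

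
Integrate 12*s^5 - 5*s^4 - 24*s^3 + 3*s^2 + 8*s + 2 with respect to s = 2*s^6 - s^5 - 6*s^4 + s^3 + 4*s^2 + 2*s + C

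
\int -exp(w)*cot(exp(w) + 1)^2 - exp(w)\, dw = cot(exp(w) + 1) + C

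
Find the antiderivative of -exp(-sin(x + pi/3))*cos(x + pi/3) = exp(-sin(x + pi/3)) + C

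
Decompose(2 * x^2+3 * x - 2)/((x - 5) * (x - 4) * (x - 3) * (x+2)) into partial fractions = 5/(2*(x - 3)) - 7/(x - 4) + 9/(2*(x - 5))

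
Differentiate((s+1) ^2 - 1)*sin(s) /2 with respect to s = s^2*cos(s)/2 + s*sin(s) + s*cos(s) + sin(s)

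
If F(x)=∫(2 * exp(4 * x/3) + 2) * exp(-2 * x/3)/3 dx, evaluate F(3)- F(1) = -exp(2/3) - exp(-2) + exp(-2/3) + exp(2)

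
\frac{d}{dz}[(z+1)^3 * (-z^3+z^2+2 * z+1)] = -6*z^5 - 10*z^4 + 8*z^3 + 27*z^2 + 20*z + 5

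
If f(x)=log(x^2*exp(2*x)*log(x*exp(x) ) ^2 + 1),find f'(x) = (2*x^2*(x + log(x))^2*exp(2*x) + 2*x^2*(x + log(x))*exp(2*x) + 2*x*(x + log(x))^2*exp(2*x) + 2*x*(x + log(x))*exp(2*x))/(x^2*(x + log(x))^2*exp(2*x) + 1)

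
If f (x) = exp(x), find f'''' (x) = exp(x)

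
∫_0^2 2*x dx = 4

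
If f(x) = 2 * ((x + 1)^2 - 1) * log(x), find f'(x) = 4*x*log(x) + 2*x + 4*log(x) + 4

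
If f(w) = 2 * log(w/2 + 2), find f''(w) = -2/(w^2 + 8*w + 16)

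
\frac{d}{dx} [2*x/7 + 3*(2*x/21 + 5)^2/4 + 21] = 2*x/147 + 1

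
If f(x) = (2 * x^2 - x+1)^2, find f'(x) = 16*x^3 - 12*x^2 + 10*x - 2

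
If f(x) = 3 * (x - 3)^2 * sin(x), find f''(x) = -3*x^2*sin(x) + 18*x*sin(x) + 12*x*cos(x) - 21*sin(x) - 36*cos(x)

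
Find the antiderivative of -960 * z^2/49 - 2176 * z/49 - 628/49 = -320*z^3/49 - 1088*z^2/49 - 628*z/49 + C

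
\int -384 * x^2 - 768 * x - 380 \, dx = -128*x^3 - 384*x^2 - 380*x + C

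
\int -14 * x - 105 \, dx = -7*x^2 - 105*x + C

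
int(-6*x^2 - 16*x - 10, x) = -2*x^3 - 8*x^2 - 10*x + C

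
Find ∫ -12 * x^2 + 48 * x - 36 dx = -4*x^3 + 24*x^2 - 36*x + C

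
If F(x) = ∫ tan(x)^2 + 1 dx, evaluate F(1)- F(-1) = 2*tan(1)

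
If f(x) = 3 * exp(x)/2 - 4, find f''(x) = 3*exp(x)/2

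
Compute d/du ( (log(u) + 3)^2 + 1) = (2*log(u) + 6)/u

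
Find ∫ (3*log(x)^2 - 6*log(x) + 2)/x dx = (log(x) - 1)^3 - log(x) + C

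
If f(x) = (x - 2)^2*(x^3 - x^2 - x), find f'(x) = 5*x^4 - 20*x^3 + 21*x^2 - 4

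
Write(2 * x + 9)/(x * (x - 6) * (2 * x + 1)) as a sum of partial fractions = 32/(13*(2*x + 1)) + 7/(26*(x - 6)) - 3/(2*x)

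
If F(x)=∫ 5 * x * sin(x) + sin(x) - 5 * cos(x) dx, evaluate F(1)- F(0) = 1 - 6*cos(1)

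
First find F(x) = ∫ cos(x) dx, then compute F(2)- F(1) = -sin(1) + sin(2)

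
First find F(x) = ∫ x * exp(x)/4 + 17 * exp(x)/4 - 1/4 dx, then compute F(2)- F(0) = -9/2 + 9*exp(2)/2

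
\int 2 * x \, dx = x^2 + C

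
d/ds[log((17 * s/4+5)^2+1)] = (578*s + 680)/(289*s^2 + 680*s + 416)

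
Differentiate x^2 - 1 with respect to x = 2*x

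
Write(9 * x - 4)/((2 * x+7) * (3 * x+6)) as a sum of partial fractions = 71/(9*(2*x + 7)) - 22/(9*(x + 2))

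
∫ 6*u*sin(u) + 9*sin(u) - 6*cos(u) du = (-6*u - 9)*cos(u) + C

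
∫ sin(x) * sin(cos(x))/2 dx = cos(cos(x))/2 + C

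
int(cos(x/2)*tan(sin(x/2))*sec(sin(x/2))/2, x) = sec(sin(x/2)) + C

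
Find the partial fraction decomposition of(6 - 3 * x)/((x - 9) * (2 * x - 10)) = 9/(8*(x - 5)) - 21/(8*(x - 9))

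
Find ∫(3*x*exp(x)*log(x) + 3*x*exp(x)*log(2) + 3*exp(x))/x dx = 3*exp(x)*log(2*x) + C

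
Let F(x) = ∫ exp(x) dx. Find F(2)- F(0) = -1 + exp(2)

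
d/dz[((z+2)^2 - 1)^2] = 4*z^3 + 24*z^2 + 44*z + 24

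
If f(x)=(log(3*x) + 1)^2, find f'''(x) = (4*log(x) - 2 + 4*log(3))/x^3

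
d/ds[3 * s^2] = 6*s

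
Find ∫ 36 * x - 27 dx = 18*x^2 - 27*x + C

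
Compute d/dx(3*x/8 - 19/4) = 3/8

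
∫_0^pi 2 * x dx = pi^2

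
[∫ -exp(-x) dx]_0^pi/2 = -1 + exp(-pi/2)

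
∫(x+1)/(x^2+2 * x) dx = log(x*(x + 2))/2 + C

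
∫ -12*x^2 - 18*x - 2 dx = -4*x^3 - 9*x^2 - 2*x + C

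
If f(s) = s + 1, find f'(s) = 1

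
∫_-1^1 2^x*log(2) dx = 3/2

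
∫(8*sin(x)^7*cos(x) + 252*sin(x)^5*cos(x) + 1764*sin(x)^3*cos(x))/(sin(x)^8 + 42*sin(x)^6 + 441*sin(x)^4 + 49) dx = log((sin(x)^2 + 21)^2*sin(x)^4/49 + 1) + C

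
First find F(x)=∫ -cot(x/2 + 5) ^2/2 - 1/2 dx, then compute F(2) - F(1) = cot(6) - cot(11/2)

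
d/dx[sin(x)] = cos(x)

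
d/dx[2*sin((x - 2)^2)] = 4*(x - 2)*cos(x^2 - 4*x + 4)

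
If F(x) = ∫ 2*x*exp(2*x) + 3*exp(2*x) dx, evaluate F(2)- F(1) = -2*exp(2) + 3*exp(4)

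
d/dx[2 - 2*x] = -2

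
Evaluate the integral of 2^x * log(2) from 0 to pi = -1 + 2^pi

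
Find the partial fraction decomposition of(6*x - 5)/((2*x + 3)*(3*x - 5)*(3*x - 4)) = -9/(17*(3*x - 4)) + 15/(19*(3*x - 5)) - 56/(323*(2*x + 3))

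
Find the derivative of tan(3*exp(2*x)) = 6*exp(2*x)/cos(3*exp(2*x))^2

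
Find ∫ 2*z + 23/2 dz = z^2 + 23*z/2 + C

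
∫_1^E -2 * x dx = 1 - exp(2)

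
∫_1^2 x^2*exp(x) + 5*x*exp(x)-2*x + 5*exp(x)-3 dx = -6*E - 6 + 12*exp(2)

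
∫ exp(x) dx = exp(x) + C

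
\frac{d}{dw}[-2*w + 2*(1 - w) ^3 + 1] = -6*w^2 + 12*w - 8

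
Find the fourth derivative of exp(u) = exp(u)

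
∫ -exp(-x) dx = exp(-x) + C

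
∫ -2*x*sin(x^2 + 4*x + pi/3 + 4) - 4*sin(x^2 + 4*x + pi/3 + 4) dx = cos((x + 2)^2 + pi/3) + C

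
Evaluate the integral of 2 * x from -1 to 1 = 0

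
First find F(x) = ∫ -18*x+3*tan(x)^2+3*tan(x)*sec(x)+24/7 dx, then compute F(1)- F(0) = -81/7 + 3*tan(1) + 3/cos(1)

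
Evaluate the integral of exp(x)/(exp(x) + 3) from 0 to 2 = -log(4) + log(3 + exp(2))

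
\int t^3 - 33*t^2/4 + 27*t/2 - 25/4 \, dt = t^4/4 - 11*t^3/4 + 27*t^2/4 - 25*t/4 + C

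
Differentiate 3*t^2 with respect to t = 6*t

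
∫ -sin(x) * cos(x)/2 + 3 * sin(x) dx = (cos(x) - 6)^2/4 + C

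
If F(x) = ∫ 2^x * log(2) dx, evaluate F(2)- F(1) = 2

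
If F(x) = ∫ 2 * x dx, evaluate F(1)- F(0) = 1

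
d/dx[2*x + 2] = 2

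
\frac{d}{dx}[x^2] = 2*x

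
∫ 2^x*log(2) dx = 2^x + C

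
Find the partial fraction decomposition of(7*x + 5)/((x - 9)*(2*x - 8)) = -33/(10*(x - 4)) + 34/(5*(x - 9))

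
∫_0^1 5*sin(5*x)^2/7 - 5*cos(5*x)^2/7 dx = -sin(10)/14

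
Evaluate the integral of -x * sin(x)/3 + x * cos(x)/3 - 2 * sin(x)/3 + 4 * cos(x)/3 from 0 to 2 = -1 + 5*cos(2)/3 + 5*sin(2)/3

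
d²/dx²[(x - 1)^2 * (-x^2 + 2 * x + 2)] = -12*x^2 + 24*x - 6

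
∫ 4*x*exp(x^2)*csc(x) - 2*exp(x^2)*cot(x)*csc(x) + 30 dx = 30*x + 2*exp(x^2)*csc(x) + C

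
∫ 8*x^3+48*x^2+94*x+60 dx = 2*x^4 + 16*x^3 + 47*x^2 + 60*x + C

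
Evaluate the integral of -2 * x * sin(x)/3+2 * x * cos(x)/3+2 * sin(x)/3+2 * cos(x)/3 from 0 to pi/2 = pi/3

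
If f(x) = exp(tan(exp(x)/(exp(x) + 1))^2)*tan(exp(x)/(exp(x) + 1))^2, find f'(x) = 2*exp(x - 1 + cos(exp(x)/(exp(x) + 1))^(-2))*sin(exp(x)/(exp(x) + 1))/((exp(2*x) + 2*exp(x) + 1)*cos(exp(x)/(exp(x) + 1))^5)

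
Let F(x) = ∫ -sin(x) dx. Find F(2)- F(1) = -cos(1) + cos(2)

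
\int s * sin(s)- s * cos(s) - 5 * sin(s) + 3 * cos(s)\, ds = -sqrt(2)*(s - 4)*sin(s + pi/4) + C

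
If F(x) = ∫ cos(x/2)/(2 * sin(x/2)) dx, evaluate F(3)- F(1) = log(sin(3/2)) - log(sin(1/2))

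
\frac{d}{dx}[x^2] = 2*x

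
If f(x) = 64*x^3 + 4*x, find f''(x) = 384*x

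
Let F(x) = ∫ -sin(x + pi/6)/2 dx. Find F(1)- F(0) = -sqrt(3)/4 + cos(pi/6 + 1)/2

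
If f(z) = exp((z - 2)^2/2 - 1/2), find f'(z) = z*exp(z^2/2 - 2*z + 3/2) - 2*exp(z^2/2 - 2*z + 3/2)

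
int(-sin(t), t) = cos(t) + C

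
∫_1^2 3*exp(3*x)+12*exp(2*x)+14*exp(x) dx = -(2 + E)^3 - 2*E + 2*exp(2) + (2 + exp(2))^3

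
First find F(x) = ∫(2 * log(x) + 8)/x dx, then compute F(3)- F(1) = -16 + (log(3) + 4)^2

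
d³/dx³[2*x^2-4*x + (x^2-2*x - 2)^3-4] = 120*x^3 - 360*x^2 + 144*x + 96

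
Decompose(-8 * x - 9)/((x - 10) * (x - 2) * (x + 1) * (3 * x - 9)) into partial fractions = 1/(396*(x + 1)) - 25/(72*(x - 2)) + 11/(28*(x - 3)) - 89/(1848*(x - 10))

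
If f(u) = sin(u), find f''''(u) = sin(u)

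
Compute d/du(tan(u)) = cos(u)^(-2)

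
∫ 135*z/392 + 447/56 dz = 135*z^2/784 + 447*z/56 + C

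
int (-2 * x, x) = -x^2 + C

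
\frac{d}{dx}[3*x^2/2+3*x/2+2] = 3*x + 3/2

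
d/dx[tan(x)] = cos(x)^(-2)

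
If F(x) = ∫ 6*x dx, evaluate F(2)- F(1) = 9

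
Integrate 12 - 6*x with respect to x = -3*x^2 + 12*x + C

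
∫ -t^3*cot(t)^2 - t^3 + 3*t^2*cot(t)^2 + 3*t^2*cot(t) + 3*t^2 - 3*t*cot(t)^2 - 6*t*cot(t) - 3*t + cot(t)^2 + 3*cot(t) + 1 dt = (t - 1)^3*cot(t) + C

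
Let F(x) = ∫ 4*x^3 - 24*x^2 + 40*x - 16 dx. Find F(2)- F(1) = 3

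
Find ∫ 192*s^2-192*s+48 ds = 64*s^3 - 96*s^2 + 48*s + C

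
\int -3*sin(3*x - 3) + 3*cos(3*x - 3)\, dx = sqrt(2)*cos(-3*x + pi/4 + 3) + C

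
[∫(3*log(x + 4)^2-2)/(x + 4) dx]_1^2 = -log(5)^3 - 2*log(6) + 2*log(5) + log(6)^3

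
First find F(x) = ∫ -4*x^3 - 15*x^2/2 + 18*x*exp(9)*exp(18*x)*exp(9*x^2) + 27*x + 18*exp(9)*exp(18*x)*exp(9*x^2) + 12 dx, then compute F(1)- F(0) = -exp(9) + 22 + exp(36)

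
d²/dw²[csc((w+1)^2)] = 2*(-2*w^2 + 4*w^2/sin(w^2 + 2*w + 1)^2 - 4*w + 8*w/sin(w^2 + 2*w + 1)^2 - 2 - cos(w^2 + 2*w + 1)/sin(w^2 + 2*w + 1) + 4/sin(w^2 + 2*w + 1)^2)/sin(w^2 + 2*w + 1)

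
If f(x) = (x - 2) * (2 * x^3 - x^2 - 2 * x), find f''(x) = 24*x^2 - 30*x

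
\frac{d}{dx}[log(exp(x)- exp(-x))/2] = (exp(2*x) + 1)/(2*exp(2*x) - 2)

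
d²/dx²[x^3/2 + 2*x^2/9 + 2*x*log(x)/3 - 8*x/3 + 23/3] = (27*x^2 + 4*x + 6)/(9*x)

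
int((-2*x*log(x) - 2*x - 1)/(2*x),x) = -(2*x + 1)*log(x)/2 + C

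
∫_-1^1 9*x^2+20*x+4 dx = 14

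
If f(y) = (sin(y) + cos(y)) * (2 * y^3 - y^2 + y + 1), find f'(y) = 2*sqrt(2)*y^3*cos(y + pi/4) + 7*y^2*sin(y) + 5*y^2*cos(y) - 3*y*sin(y) - y*cos(y) + 2*cos(y)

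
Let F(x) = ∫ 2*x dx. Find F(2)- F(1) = 3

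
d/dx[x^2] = 2*x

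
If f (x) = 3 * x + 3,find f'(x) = 3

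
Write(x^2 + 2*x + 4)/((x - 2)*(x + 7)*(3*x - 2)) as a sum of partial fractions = -13/(23*(3*x - 2)) + 13/(69*(x + 7)) + 1/(3*(x - 2))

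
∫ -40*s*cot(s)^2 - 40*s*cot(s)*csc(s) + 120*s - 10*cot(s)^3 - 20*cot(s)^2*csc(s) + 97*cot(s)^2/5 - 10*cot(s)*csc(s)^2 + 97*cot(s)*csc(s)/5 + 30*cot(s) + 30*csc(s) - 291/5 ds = 12*s/5 + 5*(4*s + cot(s) + csc(s) - 2)^2 + 3*cot(s)/5 + 3*csc(s)/5 + C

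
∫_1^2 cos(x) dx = -sin(1) + sin(2)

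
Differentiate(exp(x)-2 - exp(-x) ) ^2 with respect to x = (2*exp(4*x) - 4*exp(3*x) - 4*exp(x) - 2)*exp(-2*x)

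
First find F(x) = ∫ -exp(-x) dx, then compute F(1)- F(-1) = -E + exp(-1)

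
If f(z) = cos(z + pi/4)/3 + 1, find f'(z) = -sin(z + pi/4)/3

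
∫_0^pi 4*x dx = 2*pi^2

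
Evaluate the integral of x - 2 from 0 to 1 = -3/2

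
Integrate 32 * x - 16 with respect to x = 16*x^2 - 16*x + C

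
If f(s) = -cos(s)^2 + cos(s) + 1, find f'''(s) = sin(s) - 4*sin(2*s)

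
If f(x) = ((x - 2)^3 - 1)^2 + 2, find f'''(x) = 120*x^3 - 720*x^2 + 1440*x - 972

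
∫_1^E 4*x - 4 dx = 2*(-1 + E)^2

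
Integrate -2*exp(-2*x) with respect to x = exp(-2*x) + C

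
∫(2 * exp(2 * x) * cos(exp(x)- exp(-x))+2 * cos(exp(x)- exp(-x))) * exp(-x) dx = 2*sin(2*sinh(x)) + C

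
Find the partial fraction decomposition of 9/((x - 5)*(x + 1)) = -3/(2*(x + 1)) + 3/(2*(x - 5))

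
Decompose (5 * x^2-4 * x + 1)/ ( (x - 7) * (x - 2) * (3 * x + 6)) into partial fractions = 29/(108*(x + 2)) - 13/(60*(x - 2)) + 218/(135*(x - 7))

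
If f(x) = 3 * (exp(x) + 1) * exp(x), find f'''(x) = 24*exp(2*x) + 3*exp(x)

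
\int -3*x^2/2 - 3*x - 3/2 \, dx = -x^3/2 - 3*x^2/2 - 3*x/2 + C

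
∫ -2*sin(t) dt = 2*cos(t) + C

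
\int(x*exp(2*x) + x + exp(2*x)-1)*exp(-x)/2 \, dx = x*sinh(x) + C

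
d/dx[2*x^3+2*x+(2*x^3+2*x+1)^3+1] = 72*x^8 + 168*x^6 + 72*x^5 + 120*x^4 + 96*x^3 + 48*x^2 + 24*x + 8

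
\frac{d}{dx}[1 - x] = -1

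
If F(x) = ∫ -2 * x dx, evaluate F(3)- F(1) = -8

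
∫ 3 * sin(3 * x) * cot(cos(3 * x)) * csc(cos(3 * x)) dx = csc(cos(3*x)) + C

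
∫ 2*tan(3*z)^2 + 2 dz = 2*tan(3*z)/3 + C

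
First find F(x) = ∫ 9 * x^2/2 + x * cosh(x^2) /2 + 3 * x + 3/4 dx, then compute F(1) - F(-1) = 9/2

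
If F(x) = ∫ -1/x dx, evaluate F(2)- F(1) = -log(2)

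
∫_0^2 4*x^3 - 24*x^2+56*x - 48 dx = -32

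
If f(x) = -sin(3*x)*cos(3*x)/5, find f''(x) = 18*sin(6*x)/5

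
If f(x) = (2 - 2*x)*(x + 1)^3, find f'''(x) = -48*x - 24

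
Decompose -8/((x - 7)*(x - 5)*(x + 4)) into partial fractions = -8/(99*(x + 4)) + 4/(9*(x - 5)) - 4/(11*(x - 7))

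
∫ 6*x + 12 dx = 3*x^2 + 12*x + C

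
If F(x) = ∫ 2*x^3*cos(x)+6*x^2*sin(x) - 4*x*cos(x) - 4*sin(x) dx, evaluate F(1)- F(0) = -2*sin(1)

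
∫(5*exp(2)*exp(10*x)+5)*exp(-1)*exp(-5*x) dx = 2*sinh(5*x + 1) + C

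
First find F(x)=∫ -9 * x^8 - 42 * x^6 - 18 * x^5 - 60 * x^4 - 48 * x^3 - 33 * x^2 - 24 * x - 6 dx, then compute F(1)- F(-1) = -72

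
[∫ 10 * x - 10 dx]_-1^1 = -20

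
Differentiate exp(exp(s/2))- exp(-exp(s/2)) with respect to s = (exp(s/2) + exp(s/2 + 2*exp(s/2)))*exp(-exp(s/2))/2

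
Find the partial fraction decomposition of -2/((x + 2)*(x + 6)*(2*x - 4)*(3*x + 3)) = 1/(480*(x + 6)) - 1/(48*(x + 2)) + 1/(45*(x + 1)) - 1/(288*(x - 2))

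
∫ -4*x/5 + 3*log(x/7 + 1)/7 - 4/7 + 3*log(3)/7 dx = -2*x^2/5 - x + 3*(x + 7)*log(3*x/7 + 3)/7 + C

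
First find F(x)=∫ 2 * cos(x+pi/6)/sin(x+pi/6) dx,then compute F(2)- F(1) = 2*log(sin(pi/6 + 2)) - 2*log(sin(pi/6 + 1))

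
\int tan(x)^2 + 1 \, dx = tan(x) + C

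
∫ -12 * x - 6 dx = -6*x^2 - 6*x + C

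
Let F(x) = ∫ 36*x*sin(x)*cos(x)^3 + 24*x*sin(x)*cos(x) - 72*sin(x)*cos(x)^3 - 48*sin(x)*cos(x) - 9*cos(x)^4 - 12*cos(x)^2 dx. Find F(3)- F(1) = -42 - 9*sin(1)^4 - 9*sin(3)^4 + 30*sin(3)^2 + 30*sin(1)^2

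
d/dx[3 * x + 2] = 3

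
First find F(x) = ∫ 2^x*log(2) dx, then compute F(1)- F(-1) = 3/2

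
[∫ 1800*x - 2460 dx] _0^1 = -1560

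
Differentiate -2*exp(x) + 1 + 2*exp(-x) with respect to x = (-2*exp(2*x) - 2)*exp(-x)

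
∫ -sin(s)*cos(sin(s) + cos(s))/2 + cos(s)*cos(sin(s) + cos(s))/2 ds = sin(sqrt(2)*sin(s + pi/4))/2 + C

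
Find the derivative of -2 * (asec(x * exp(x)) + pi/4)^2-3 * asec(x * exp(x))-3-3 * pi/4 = (-4*x*asec(x*exp(x)) - pi*x - 3*x - 4*asec(x*exp(x)) - pi - 3)*exp(-x)/(x^2*sqrt(1 - exp(-2*x)/x^2))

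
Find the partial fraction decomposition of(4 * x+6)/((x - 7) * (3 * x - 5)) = -19/(8*(3*x - 5)) + 17/(8*(x - 7))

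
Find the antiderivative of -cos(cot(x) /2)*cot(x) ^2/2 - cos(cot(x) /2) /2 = sin(cot(x)/2) + C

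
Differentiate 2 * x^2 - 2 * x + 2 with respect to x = 4*x - 2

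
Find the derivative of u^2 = 2*u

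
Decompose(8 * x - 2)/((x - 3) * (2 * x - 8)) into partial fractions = -11/(x - 3) + 15/(x - 4)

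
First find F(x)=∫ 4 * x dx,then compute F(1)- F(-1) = 0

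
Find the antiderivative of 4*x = 2*x^2 + C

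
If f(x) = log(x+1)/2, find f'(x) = 1/(2*x + 2)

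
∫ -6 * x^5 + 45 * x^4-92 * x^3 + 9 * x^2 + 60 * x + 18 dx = -x^6 + 9*x^5 - 23*x^4 + 3*x^3 + 30*x^2 + 18*x + C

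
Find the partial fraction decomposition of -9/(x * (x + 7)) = 9/(7*(x + 7)) - 9/(7*x)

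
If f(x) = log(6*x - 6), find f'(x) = 1/(x - 1)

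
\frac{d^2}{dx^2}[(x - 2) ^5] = 20*x^3 - 120*x^2 + 240*x - 160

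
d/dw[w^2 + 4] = 2*w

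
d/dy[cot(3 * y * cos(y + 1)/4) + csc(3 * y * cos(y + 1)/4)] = 3*(y*sin(y + 1)*cos(3*y*cos(y + 1)/4) + y*sin(y + 1) - cos(3*y*cos(y + 1)/4)*cos(y + 1) - cos(y + 1))/(4*sin(3*y*cos(y + 1)/4)^2)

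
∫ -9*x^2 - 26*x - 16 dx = -3*x^3 - 13*x^2 - 16*x + C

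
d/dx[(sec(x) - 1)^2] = 2*(-1 + 1/cos(x))*sin(x)/cos(x)^2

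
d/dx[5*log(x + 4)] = 5/(x + 4)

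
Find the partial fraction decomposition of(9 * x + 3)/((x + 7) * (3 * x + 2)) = -9/(19*(3*x + 2)) + 60/(19*(x + 7))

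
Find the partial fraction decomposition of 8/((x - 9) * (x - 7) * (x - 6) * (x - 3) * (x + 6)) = 2/(5265*(x + 6)) - 1/(81*(x - 3)) + 2/(27*(x - 6)) - 1/(13*(x - 7)) + 2/(135*(x - 9))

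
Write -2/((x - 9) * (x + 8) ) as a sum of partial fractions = 2/(17*(x + 8)) - 2/(17*(x - 9))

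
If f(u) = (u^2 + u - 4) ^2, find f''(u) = 12*u^2 + 12*u - 14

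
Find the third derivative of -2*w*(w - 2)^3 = 72 - 48*w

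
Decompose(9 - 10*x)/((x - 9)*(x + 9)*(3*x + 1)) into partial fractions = -111/(728*(3*x + 1)) + 11/(52*(x + 9)) - 9/(56*(x - 9))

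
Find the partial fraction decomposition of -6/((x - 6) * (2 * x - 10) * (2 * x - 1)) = -4/(33*(2*x - 1)) + 1/(3*(x - 5)) - 3/(11*(x - 6))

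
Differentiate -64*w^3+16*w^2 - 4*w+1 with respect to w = -192*w^2 + 32*w - 4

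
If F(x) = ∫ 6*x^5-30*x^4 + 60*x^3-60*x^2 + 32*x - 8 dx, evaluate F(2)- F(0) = 0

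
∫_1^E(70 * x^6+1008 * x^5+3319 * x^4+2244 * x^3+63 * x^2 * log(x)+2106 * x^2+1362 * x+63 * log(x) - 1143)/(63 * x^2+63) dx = -log(2) + log(1 + exp(2)) + E + 184/63 + (3 + 2*exp(2)/3 + 4*E)*(-5 + 2*E/7 + exp(3)/3 + 4*exp(2))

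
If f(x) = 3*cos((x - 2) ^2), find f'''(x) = 24*x^3*sin(x^2 - 4*x + 4) - 144*x^2*sin(x^2 - 4*x + 4) + 288*x*sin(x^2 - 4*x + 4) - 36*x*cos(x^2 - 4*x + 4) - 192*sin(x^2 - 4*x + 4) + 72*cos(x^2 - 4*x + 4)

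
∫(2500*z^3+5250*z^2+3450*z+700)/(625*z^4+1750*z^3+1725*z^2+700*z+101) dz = log(25*(5*z^2 + 7*z + 2)^2 + 1) + C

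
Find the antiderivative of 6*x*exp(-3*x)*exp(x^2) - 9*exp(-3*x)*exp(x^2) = 3*exp(x*(x - 3)) + C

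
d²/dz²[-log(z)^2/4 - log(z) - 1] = (log(z) + 1)/(2*z^2)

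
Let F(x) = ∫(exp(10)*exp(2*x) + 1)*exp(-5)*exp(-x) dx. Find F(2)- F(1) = -exp(6) - exp(-7) + exp(-6) + exp(7)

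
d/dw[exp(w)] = exp(w)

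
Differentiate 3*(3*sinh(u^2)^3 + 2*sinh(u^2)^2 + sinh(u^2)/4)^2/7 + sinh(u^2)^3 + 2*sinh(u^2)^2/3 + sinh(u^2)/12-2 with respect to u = u*(3888*sinh(u^2)^5 + 4320*sinh(u^2)^4 + 1584*sinh(u^2)^3 + 720*sinh(u^2)^2 + 233*sinh(u^2) + 14)*cosh(u^2)/84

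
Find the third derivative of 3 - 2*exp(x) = -2*exp(x)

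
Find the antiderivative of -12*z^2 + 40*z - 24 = -4*z^3 + 20*z^2 - 24*z + C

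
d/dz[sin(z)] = cos(z)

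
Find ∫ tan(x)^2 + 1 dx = tan(x) + C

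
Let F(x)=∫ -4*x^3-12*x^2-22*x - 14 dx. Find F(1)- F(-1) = -36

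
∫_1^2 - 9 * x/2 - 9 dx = -63/4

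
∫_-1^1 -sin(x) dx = 0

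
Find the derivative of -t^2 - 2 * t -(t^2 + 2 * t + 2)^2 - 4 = -4*t^3 - 12*t^2 - 18*t - 10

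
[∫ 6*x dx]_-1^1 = 0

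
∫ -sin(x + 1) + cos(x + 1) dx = sqrt(2)*sin(x + pi/4 + 1) + C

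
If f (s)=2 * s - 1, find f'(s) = 2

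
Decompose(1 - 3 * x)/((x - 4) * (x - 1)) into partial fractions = 2/(3*(x - 1)) - 11/(3*(x - 4))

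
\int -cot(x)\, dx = log(2*csc(x)) + C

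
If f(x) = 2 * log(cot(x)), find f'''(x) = -4*sin(x)/cos(x)^3 - 4*cos(x)/sin(x)^3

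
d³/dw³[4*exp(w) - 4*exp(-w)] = (4*exp(2*w) + 4)*exp(-w)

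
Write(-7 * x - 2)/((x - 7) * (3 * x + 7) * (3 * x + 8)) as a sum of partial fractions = 50/(29*(3*x + 8)) - 43/(28*(3*x + 7)) - 51/(812*(x - 7))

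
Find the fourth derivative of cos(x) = cos(x)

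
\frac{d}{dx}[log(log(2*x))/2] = 1/(2*x*log(x) + 2*x*log(2))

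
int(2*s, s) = s^2 + C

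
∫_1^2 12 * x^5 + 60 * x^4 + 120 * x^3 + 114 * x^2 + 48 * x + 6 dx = 1292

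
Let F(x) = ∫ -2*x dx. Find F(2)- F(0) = -4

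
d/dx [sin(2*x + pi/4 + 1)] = 2*cos(2*x + pi/4 + 1)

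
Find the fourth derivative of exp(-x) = exp(-x)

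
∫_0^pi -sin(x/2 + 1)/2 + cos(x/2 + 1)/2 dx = -2*sin(1)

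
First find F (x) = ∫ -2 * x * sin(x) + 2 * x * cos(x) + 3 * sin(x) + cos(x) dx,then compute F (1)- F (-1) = -2*sin(1) + 4*cos(1)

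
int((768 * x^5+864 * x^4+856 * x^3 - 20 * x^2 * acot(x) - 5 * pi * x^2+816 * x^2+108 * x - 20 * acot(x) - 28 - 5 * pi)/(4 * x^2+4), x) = 3*x^2*(4*x + 3)^2 - 16*x^2 - 12*x - 5*(x + 1)*(4*acot(x) + pi)/4 + C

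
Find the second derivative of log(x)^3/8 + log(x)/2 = (-3*log(x)^2 + 6*log(x) - 4)/(8*x^2)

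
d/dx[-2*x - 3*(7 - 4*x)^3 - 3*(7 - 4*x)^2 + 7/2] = 576*x^2 - 2112*x + 1930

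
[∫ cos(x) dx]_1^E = -sin(1) + sin(E)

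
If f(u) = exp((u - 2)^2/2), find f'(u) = u*exp(u^2/2 - 2*u + 2) - 2*exp(u^2/2 - 2*u + 2)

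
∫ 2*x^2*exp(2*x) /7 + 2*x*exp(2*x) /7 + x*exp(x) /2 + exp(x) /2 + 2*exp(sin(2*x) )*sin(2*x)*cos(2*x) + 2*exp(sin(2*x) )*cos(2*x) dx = x^2*exp(2*x)/7 + x*exp(x)/2 + exp(sin(2*x))*sin(2*x) + C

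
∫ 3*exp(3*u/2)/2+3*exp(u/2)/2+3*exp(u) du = (exp(u/2) + 1)^3 + C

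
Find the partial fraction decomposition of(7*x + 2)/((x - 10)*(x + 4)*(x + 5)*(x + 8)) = 1/(4*(x + 8)) - 11/(15*(x + 5)) + 13/(28*(x + 4)) + 2/(105*(x - 10))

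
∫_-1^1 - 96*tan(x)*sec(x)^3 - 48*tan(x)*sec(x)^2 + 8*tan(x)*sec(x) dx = 0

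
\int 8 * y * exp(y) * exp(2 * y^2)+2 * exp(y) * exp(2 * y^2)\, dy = 2*exp(y*(2*y + 1)) + C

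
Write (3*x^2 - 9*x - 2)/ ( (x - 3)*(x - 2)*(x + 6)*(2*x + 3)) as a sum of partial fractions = 146/(567*(2*x + 3)) - 20/(81*(x + 6)) + 1/(7*(x - 2)) - 2/(81*(x - 3))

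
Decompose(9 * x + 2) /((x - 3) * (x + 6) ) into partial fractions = 52/(9*(x + 6)) + 29/(9*(x - 3))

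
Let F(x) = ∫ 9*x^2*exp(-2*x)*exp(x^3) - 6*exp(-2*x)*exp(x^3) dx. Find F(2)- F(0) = -3 + 3*exp(4)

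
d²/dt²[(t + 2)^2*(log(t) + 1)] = (2*t^2*log(t) + 5*t^2 + 4*t - 4)/t^2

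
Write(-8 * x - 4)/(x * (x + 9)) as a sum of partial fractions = -68/(9*(x + 9)) - 4/(9*x)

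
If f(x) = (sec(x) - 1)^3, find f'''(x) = 3*(-1 + 8/cos(x) - 3/cos(x)^2 - 24/cos(x)^3 + 20/cos(x)^4)*sin(x)/cos(x)^2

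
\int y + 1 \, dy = y^2/2 + y + C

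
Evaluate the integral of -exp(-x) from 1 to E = -exp(-1) + exp(-E)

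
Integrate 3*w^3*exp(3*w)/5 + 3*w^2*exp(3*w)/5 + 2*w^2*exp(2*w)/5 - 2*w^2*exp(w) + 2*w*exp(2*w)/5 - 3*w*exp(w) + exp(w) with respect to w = w*(w^2*exp(2*w) + w*exp(w) - 10*w + 5)*exp(w)/5 + C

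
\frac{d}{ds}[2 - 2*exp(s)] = -2*exp(s)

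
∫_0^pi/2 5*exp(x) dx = -5 + 5*exp(pi/2)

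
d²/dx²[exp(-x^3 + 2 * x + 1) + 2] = 9*x^4*exp(-x^3 + 2*x + 1) - 12*x^2*exp(-x^3 + 2*x + 1) - 6*x*exp(-x^3 + 2*x + 1) + 4*exp(-x^3 + 2*x + 1)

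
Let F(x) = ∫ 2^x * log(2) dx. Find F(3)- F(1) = 6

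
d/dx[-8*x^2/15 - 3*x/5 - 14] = -16*x/15 - 3/5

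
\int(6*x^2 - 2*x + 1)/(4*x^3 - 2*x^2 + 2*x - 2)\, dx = log(2*x^3 - x^2 + x - 1)/2 + C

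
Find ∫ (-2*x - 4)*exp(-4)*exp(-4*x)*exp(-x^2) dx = exp(-(x + 2)^2) + C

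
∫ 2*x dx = x^2 + C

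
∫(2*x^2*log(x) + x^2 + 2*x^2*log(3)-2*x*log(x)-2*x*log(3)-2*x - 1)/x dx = ((x - 1)^2 - 2)*log(3*x) + C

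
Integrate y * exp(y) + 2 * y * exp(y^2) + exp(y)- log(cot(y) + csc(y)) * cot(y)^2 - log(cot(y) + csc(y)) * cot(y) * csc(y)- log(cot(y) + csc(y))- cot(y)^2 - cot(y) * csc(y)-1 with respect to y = y*exp(y) + (cot(y) + csc(y))*log(cot(y) + csc(y)) + exp(y^2) + C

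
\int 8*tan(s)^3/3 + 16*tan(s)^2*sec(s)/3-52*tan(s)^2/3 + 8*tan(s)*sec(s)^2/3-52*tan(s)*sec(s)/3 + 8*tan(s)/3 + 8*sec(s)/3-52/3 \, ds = (2*tan(s) + 2*sec(s) - 7)^2/3 - 8*tan(s) - 8*sec(s) + C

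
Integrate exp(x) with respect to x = exp(x) + C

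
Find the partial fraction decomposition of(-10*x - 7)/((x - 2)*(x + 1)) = -1/(x + 1) - 9/(x - 2)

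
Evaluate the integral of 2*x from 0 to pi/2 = pi^2/4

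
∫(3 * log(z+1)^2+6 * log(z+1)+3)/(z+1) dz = (log(z + 1) + 1)^3 + C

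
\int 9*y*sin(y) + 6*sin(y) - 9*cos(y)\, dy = (-9*y - 6)*cos(y) + C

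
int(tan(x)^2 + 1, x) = tan(x) + C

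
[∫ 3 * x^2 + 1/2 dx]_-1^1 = 3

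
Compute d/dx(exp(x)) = exp(x)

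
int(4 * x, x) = 2*x^2 + C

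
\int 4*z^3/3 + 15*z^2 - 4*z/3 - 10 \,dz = z^4/3 + 5*z^3 - 2*z^2/3 - 10*z + C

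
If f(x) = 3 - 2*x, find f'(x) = -2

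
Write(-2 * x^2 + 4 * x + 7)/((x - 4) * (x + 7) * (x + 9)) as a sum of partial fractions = -191/(26*(x + 9)) + 119/(22*(x + 7)) - 9/(143*(x - 4))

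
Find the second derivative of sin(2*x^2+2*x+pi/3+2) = -16*x^2*sin(2*x^2 + 2*x + pi/3 + 2) - 16*x*sin(2*x^2 + 2*x + pi/3 + 2) - 4*sin(2*x^2 + 2*x + pi/3 + 2) + 4*cos(2*x^2 + 2*x + pi/3 + 2)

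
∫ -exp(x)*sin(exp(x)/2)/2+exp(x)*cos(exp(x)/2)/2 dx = sqrt(2)*sin(exp(x)/2 + pi/4) + C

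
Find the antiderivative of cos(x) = sin(x) + C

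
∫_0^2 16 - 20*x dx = -8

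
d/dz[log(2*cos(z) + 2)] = -sin(z)/(cos(z) + 1)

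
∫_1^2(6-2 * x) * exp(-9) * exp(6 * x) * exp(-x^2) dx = -exp(-4) + exp(-1)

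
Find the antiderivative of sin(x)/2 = -cos(x)/2 + C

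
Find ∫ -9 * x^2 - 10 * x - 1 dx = -3*x^3 - 5*x^2 - x + C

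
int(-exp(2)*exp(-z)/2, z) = exp(2 - z)/2 + C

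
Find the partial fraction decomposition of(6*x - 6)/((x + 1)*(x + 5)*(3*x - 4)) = 18/(133*(3*x - 4)) - 9/(19*(x + 5)) + 3/(7*(x + 1))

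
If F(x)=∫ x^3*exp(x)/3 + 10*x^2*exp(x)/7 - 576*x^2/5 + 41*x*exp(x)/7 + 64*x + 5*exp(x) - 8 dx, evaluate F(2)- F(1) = -904/5 - 121*E/21 + 302*exp(2)/21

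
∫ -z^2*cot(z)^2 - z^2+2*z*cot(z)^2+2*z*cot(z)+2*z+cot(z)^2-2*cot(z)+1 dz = ((z - 1)^2 - 2)*cot(z) + C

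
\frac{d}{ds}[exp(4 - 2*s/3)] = -2*exp(4 - 2*s/3)/3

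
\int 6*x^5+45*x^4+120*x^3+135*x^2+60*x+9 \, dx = x^6 + 9*x^5 + 30*x^4 + 45*x^3 + 30*x^2 + 9*x + C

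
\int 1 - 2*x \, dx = -x^2 + x + C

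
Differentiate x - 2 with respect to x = 1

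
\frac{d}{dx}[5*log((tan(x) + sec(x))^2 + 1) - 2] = 5*tan(x) + 5/cos(x)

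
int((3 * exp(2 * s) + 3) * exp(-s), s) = 6*sinh(s) + C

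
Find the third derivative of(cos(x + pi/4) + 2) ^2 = 4*sin(x + pi/4) + 4*cos(2*x)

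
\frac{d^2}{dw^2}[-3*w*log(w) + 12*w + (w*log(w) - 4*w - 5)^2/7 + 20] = (2*w*log(w)^2 - 10*w*log(w) + 10*w - 31)/(7*w)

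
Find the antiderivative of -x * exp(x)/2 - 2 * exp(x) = (-x - 3)*exp(x)/2 + C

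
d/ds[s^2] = 2*s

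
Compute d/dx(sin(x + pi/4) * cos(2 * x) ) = -2*sin(2*x)*sin(x + pi/4) + cos(2*x)*cos(x + pi/4)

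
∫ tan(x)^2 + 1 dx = tan(x) + C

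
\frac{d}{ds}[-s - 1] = -1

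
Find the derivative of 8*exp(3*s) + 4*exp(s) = 24*exp(3*s) + 4*exp(s)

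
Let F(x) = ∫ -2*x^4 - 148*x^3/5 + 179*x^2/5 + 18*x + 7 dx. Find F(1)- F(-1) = 556/15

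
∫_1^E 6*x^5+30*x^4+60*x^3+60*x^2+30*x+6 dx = -64 + (1 + E)^6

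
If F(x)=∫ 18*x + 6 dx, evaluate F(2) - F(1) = 33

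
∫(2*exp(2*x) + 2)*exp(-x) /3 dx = 4*sinh(x)/3 + C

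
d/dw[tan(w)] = cos(w)^(-2)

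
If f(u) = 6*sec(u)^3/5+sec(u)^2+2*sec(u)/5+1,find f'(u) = 2*(1/5 + 1/cos(u) + 9/(5*cos(u)^2))*sin(u)/cos(u)^2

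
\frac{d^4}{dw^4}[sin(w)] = sin(w)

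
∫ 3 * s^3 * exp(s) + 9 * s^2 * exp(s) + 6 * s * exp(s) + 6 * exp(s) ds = 3*s*(s^2 + 2)*exp(s) + C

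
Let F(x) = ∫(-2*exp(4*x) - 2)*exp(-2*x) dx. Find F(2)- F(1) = -exp(4) - exp(-2) + exp(-4) + exp(2)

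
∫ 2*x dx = x^2 + C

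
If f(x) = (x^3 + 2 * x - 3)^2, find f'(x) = 6*x^5 + 16*x^3 - 18*x^2 + 8*x - 12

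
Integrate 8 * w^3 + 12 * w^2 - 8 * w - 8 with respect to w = 2*w^4 + 4*w^3 - 4*w^2 - 8*w + C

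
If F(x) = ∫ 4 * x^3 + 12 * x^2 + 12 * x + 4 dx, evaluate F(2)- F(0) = 80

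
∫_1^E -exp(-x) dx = -exp(-1) + exp(-E)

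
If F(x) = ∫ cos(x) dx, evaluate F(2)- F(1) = -sin(1) + sin(2)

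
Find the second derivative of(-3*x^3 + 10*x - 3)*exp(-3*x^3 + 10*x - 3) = (-243*x^7 + 1350*x^5 - 27*x^4 - 2100*x^3 + 1036*x - 100)*exp(-3*x^3 + 10*x - 3)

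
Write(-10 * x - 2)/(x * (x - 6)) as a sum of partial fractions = -31/(3*(x - 6)) + 1/(3*x)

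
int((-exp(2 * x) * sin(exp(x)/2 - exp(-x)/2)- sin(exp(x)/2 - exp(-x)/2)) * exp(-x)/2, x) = cos(sinh(x)) + C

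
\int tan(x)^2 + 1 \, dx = tan(x) + C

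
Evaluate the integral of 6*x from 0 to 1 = 3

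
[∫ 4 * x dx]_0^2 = 8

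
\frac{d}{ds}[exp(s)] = exp(s)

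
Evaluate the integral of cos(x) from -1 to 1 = 2*sin(1)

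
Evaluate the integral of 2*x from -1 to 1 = 0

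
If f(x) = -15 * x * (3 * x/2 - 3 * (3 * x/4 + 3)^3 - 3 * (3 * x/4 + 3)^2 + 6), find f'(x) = 1215*x^3/16 + 6075*x^2/8 + 4365*x/2 + 1530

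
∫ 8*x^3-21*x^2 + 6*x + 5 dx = 2*x^4 - 7*x^3 + 3*x^2 + 5*x + C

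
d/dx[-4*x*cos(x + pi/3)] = 4*x*sin(x + pi/3) - 4*cos(x + pi/3)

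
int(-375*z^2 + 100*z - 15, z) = -125*z^3 + 50*z^2 - 15*z + C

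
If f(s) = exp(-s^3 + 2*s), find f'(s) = -3*s^2*exp(-s^3 + 2*s) + 2*exp(-s^3 + 2*s)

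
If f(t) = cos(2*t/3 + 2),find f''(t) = -4*cos(2*t/3 + 2)/9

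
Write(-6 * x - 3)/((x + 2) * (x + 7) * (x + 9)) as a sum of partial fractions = 51/(14*(x + 9)) - 39/(10*(x + 7)) + 9/(35*(x + 2))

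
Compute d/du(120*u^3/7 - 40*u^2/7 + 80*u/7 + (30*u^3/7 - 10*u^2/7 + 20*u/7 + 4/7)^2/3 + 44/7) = 1800*u^5/49 - 1000*u^4/49 + 5200*u^3/147 + 2360*u^2/49 - 1040*u/147 + 1840/147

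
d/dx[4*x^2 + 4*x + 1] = 8*x + 4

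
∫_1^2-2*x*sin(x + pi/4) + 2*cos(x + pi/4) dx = 4*cos(pi/4 + 2) - 2*cos(pi/4 + 1)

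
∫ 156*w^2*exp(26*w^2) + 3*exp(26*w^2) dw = 3*w*exp(26*w^2) + C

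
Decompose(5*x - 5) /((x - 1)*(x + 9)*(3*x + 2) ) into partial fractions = 3/(5*(3*x + 2)) - 1/(5*(x + 9))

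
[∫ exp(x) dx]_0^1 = -1 + E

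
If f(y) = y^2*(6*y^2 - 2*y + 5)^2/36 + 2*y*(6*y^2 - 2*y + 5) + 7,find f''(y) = 30*y^4 - 40*y^3/3 + 64*y^2/3 + 206*y/3 - 119/18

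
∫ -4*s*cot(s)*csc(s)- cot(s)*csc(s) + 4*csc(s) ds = (4*s + 1)*csc(s) + C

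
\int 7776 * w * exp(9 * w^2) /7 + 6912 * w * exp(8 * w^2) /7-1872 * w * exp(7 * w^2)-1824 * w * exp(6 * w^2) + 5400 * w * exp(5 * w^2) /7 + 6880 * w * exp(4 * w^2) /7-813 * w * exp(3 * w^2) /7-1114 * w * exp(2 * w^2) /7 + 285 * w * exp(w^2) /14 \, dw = (1728*exp(8*w^2) + 1728*exp(7*w^2) - 3744*exp(6*w^2) - 4256*exp(5*w^2) + 2160*exp(4*w^2) + 3440*exp(3*w^2) - 542*exp(2*w^2) - 1114*exp(w^2) + 285)*exp(w^2)/28 + C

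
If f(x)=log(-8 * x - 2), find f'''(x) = 128/(64*x^3 + 48*x^2 + 12*x + 1)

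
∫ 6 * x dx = 3*x^2 + C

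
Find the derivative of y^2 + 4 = 2*y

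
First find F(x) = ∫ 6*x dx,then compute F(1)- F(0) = 3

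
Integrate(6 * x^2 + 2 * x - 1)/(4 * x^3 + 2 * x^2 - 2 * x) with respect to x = log(x*(2*x^2 + x - 1))/2 + C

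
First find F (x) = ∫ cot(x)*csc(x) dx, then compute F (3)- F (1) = -csc(3) + csc(1)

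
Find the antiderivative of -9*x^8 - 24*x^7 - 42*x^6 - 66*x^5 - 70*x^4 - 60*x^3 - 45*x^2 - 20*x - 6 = -x^9 - 3*x^8 - 6*x^7 - 11*x^6 - 14*x^5 - 15*x^4 - 15*x^3 - 10*x^2 - 6*x + C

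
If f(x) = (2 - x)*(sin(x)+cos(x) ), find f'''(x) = -x*sin(x) + x*cos(x) + 5*sin(x) + cos(x)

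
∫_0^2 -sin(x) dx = -1 + cos(2)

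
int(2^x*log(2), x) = 2^x + C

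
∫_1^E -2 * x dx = 1 - exp(2)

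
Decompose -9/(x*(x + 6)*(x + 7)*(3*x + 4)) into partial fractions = 243/(952*(3*x + 4)) + 9/(119*(x + 7)) - 3/(28*(x + 6)) - 3/(56*x)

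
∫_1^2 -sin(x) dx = -cos(1) + cos(2)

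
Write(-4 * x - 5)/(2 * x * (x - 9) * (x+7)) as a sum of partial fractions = 23/(224*(x + 7)) - 41/(288*(x - 9)) + 5/(126*x)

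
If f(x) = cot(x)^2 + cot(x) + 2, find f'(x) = -(1 + 2*cos(x)/sin(x))/sin(x)^2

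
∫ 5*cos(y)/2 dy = 5*sin(y)/2 + C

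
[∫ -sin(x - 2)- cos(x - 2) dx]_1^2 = -sin(1) - cos(1) + 1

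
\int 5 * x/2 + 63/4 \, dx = 5*x^2/4 + 63*x/4 + C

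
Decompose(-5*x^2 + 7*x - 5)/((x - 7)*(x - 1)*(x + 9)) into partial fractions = -473/(160*(x + 9)) + 1/(20*(x - 1)) - 67/(32*(x - 7))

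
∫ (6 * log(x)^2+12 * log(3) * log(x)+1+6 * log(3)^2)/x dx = 2*log(3*x)^3 + log(3*x) + C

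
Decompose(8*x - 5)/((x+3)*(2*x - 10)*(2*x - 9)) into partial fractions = -62/(15*(2*x - 9)) - 29/(240*(x + 3)) + 35/(16*(x - 5))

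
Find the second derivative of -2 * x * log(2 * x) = -2/x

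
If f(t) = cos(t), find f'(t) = -sin(t)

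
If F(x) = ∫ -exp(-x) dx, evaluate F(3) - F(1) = -exp(-1) + exp(-3)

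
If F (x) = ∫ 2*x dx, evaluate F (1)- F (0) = 1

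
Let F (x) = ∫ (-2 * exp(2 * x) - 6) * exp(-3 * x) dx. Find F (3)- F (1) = -2*exp(-1) + 2*exp(-9)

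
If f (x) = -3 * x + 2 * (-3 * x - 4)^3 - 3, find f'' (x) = -324*x - 432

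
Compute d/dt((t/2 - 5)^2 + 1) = t/2 - 5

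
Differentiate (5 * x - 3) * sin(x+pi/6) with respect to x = 5*x*cos(x + pi/6) + 5*sin(x + pi/6) - 3*cos(x + pi/6)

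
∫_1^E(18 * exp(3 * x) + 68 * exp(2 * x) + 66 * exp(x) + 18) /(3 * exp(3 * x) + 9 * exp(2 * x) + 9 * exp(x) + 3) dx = -6 - 4*E/(1 + E) - exp(2)/(3*(1 + E)^2) + exp(2*E)/(3*(1 + exp(E))^2) + 4*exp(E)/(1 + exp(E)) + 6*E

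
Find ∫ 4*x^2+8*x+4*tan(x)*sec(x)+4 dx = 4*x^3/3 + 4*x^2 + 4*x + 4/cos(x) + C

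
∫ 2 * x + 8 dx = x^2 + 8*x + C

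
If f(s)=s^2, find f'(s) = 2*s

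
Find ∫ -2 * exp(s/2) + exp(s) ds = (exp(s/2) - 2)^2 + C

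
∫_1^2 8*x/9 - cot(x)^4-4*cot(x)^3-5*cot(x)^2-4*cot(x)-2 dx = -4*cot(1) + 4*cot(2) - 2*cot(1)^2 - cot(1)^3/3 + cot(2)^3/3 + 2*cot(2)^2 + 10/3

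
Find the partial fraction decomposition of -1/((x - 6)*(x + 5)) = 1/(11*(x + 5)) - 1/(11*(x - 6))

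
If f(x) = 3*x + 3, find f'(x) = 3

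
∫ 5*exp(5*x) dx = exp(5*x) + C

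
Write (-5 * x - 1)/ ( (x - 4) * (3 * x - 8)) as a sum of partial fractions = 43/(4*(3*x - 8)) - 21/(4*(x - 4))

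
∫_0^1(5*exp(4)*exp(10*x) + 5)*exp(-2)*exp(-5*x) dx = -exp(2) - exp(-7) + exp(-2) + exp(7)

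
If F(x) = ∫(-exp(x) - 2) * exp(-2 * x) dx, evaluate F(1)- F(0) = -2 + exp(-2) + exp(-1)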